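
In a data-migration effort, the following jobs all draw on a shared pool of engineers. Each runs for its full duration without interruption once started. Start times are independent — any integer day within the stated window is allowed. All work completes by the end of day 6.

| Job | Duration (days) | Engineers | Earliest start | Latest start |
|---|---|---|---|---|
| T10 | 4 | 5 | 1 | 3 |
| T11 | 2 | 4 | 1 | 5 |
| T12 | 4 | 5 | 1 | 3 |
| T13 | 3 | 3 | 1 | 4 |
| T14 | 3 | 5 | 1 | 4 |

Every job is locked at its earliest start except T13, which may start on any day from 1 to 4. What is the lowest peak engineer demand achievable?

T13@1: d1:22  d2:22  d3:18  d4:10  d5:0  d6:0 → peak 22
T13@2: d1:19  d2:22  d3:18  d4:13  d5:0  d6:0 → peak 22
T13@3: d1:19  d2:19  d3:18  d4:13  d5:3  d6:0 → peak 19
T13@4: d1:19  d2:19  d3:15  d4:13  d5:3  d6:3 → peak 19
Best is T13@3, peak 19.

19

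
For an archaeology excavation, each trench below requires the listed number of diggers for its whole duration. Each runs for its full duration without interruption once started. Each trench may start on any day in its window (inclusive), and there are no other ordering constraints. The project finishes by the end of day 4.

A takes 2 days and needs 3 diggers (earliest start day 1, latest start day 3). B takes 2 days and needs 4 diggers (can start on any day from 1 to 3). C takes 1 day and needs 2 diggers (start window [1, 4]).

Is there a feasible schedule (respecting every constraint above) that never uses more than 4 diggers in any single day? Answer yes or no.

no

The minimum achievable peak is 5; 4 < 5, so no feasible schedule stays within the cap.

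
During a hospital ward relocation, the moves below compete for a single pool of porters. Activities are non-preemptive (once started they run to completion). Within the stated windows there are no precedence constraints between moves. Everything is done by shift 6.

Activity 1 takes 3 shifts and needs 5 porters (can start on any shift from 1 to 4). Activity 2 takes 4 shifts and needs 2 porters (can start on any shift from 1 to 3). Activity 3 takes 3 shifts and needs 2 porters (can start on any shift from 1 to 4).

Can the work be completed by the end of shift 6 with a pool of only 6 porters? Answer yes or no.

no

The minimum achievable peak is 7; 6 < 7, so no feasible schedule stays within the cap.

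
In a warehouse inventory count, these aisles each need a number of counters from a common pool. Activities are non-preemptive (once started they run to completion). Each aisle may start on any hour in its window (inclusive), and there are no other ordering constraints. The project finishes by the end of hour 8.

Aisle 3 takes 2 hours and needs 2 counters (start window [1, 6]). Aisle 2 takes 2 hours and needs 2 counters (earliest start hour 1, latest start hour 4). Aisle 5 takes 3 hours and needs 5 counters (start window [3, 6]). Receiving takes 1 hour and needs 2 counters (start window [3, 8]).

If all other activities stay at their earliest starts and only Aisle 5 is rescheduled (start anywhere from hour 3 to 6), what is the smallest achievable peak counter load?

Aisle 5@3: h1:4  h2:4  h3:7  h4:5  h5:5  h6:0  h7:0  h8:0 → peak 7
Aisle 5@4: h1:4  h2:4  h3:2  h4:5  h5:5  h6:5  h7:0  h8:0 → peak 5
Aisle 5@5: h1:4  h2:4  h3:2  h4:0  h5:5  h6:5  h7:5  h8:0 → peak 5
Aisle 5@6: h1:4  h2:4  h3:2  h4:0  h5:0  h6:5  h7:5  h8:5 → peak 5
Best is Aisle 5@4, peak 5.

5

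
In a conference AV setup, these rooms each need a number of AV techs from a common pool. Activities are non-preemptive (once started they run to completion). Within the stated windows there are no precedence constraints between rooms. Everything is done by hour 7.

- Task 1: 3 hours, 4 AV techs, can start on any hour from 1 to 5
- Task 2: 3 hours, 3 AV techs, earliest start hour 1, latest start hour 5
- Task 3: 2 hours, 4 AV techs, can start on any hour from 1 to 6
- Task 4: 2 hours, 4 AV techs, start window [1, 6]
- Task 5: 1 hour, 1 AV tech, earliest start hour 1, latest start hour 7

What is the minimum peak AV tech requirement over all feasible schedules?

7

Early-start (Task 1@1, Task 2@1, Task 3@1, Task 4@1, Task 5@1) gives peak 16: h1:16  h2:15  h3:7  h4:0  h5:0  h6:0  h7:0.
Shift Task 3→4, Task 4→6, Task 5→4.
Schedule Task 1@1, Task 2@1, Task 3@4, Task 4@6, Task 5@4: h1:7  h2:7  h3:7  h4:5  h5:4  h6:4  h7:4 — peak 7.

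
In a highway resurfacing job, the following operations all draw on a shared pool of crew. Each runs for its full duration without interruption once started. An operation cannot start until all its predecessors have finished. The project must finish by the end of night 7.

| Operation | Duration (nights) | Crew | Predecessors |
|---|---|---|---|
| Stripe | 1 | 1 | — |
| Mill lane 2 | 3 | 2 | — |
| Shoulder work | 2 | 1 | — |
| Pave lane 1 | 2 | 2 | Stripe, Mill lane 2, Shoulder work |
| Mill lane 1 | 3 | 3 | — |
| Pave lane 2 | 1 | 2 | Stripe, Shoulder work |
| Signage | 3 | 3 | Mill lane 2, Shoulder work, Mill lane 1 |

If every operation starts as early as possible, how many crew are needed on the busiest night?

Early-start schedule: Stripe@1, Mill lane 2@1, Shoulder work@1, Pave lane 1@4, Mill lane 1@1, Pave lane 2@3, Signage@4.
Load per night: night 1: 7, night 2: 6, night 3: 7, night 4: 5, night 5: 5, night 6: 3, night 7: 0.
Peak is 7.

7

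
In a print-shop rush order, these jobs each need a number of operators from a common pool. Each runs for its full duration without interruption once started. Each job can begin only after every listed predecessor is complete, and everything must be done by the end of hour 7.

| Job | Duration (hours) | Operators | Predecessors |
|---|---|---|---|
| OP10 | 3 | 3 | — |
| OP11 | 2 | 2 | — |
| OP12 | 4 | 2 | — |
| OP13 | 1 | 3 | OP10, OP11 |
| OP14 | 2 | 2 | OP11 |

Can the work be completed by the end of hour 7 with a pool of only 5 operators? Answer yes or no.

Schedule OP10@1, OP11@1, OP12@3, OP13@4, OP14@5: h1:5  h2:5  h3:5  h4:5  h5:4  h6:4  h7:0 — peak 5 ≤ 5.

yes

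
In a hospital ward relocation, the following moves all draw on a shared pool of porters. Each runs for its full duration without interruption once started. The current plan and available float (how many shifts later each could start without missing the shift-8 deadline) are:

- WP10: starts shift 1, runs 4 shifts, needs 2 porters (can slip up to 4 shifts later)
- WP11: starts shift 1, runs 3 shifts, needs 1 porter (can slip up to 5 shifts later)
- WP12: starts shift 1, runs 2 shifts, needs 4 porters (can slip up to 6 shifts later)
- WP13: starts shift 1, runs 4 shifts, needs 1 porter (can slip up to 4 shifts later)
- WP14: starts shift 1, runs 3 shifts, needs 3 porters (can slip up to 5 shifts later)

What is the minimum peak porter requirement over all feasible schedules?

5

Early-start (WP10@1, WP11@1, WP12@1, WP13@1, WP14@1) gives peak 11: s1:11  s2:11  s3:7  s4:3  s5:0  s6:0  s7:0  s8:0.
Shift WP12→7, WP13→5, WP14→4.
Schedule WP10@1, WP11@1, WP12@7, WP13@5, WP14@4: s1:3  s2:3  s3:3  s4:5  s5:4  s6:4  s7:5  s8:5 — peak 5.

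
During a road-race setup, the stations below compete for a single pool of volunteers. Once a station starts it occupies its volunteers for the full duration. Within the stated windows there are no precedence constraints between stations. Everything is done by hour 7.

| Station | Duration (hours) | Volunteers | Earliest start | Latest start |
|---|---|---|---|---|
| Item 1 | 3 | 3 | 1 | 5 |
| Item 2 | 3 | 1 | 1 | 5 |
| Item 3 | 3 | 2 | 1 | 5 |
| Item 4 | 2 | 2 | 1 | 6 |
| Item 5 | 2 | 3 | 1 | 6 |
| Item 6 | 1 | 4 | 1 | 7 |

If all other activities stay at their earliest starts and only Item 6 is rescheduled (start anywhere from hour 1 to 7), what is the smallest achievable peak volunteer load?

Item 6@1: h1:15  h2:11  h3:6  h4:0  h5:0  h6:0  h7:0 → peak 15
Item 6@2: h1:11  h2:15  h3:6  h4:0  h5:0  h6:0  h7:0 → peak 15
Item 6@3: h1:11  h2:11  h3:10  h4:0  h5:0  h6:0  h7:0 → peak 11
Item 6@4: h1:11  h2:11  h3:6  h4:4  h5:0  h6:0  h7:0 → peak 11
Item 6@5: h1:11  h2:11  h3:6  h4:0  h5:4  h6:0  h7:0 → peak 11
Item 6@6: h1:11  h2:11  h3:6  h4:0  h5:0  h6:4  h7:0 → peak 11
Item 6@7: h1:11  h2:11  h3:6  h4:0  h5:0  h6:0  h7:4 → peak 11
Best is Item 6@3, peak 11.

11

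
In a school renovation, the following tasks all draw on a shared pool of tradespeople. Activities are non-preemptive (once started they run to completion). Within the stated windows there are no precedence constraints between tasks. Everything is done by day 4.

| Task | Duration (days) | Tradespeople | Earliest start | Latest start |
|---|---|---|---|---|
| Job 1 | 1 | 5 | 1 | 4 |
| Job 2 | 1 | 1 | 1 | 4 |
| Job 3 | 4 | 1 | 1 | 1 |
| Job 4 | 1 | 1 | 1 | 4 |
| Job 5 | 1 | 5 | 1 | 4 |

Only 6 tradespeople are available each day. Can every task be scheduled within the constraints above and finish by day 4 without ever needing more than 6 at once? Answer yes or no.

yes

Schedule Job 1@1, Job 2@2, Job 3@1, Job 4@2, Job 5@3: d1:6  d2:3  d3:6  d4:1 — peak 6 ≤ 6.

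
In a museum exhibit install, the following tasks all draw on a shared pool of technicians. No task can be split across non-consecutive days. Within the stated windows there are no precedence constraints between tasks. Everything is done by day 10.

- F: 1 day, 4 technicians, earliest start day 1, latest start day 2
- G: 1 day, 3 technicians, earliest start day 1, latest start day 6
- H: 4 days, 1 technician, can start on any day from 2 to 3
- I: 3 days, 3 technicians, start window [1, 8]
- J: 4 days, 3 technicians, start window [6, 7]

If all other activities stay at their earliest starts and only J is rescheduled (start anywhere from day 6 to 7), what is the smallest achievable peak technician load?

10

J@6: d1:10  d2:4  d3:4  d4:1  d5:1  d6:3  d7:3  d8:3  d9:3  d10:0 → peak 10
J@7: d1:10  d2:4  d3:4  d4:1  d5:1  d6:0  d7:3  d8:3  d9:3  d10:3 → peak 10
Best is J@6, peak 10.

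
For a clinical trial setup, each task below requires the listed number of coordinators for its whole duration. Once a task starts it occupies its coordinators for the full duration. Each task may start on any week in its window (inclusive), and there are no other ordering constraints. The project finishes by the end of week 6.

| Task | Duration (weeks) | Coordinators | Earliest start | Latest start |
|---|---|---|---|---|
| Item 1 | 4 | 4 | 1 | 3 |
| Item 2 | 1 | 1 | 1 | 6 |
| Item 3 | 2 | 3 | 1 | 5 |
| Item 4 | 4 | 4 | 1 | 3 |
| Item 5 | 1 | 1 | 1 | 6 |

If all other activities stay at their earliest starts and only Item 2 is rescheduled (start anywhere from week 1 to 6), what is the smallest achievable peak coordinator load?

Item 2@1: w1:13  w2:11  w3:8  w4:8  w5:0  w6:0 → peak 13
Item 2@2: w1:12  w2:12  w3:8  w4:8  w5:0  w6:0 → peak 12
Item 2@3: w1:12  w2:11  w3:9  w4:8  w5:0  w6:0 → peak 12
Item 2@4: w1:12  w2:11  w3:8  w4:9  w5:0  w6:0 → peak 12
Item 2@5: w1:12  w2:11  w3:8  w4:8  w5:1  w6:0 → peak 12
Item 2@6: w1:12  w2:11  w3:8  w4:8  w5:0  w6:1 → peak 12
Best is Item 2@2, peak 12.

12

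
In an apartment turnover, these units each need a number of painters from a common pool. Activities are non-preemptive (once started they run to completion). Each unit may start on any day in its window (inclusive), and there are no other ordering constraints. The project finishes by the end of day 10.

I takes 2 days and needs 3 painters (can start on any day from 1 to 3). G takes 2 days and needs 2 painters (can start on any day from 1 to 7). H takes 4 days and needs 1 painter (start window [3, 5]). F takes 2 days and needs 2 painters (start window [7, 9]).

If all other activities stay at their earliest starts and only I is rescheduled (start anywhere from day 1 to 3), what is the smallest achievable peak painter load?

4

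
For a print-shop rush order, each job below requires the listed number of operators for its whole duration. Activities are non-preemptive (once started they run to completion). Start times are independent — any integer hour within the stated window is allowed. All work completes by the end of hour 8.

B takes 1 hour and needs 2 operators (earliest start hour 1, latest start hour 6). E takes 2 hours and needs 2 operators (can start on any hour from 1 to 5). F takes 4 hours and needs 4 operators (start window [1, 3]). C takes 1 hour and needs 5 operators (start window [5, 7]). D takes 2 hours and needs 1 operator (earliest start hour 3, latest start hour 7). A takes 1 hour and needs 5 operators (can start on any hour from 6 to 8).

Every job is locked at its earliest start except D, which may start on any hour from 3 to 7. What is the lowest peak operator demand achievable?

D@3: h1:8  h2:6  h3:5  h4:5  h5:5  h6:5  h7:0  h8:0 → peak 8
D@4: h1:8  h2:6  h3:4  h4:5  h5:6  h6:5  h7:0  h8:0 → peak 8
D@5: h1:8  h2:6  h3:4  h4:4  h5:6  h6:6  h7:0  h8:0 → peak 8
D@6: h1:8  h2:6  h3:4  h4:4  h5:5  h6:6  h7:1  h8:0 → peak 8
D@7: h1:8  h2:6  h3:4  h4:4  h5:5  h6:5  h7:1  h8:1 → peak 8
Best is D@3, peak 8.

8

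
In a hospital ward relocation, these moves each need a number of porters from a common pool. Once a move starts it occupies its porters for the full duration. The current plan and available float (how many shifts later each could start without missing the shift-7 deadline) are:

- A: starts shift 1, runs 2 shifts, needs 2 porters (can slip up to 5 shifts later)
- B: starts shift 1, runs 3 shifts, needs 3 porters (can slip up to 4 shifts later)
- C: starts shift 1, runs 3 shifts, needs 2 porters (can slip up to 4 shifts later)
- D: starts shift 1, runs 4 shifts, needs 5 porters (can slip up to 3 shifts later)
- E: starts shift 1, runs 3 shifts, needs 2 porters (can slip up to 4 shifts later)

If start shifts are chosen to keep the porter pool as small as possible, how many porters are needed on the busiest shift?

Early-start (A@1, B@1, C@1, D@1, E@1) gives peak 14: s1:14  s2:14  s3:12  s4:5  s5:0  s6:0  s7:0.
Shift D→4, E→3.
Schedule A@1, B@1, C@1, D@4, E@3: s1:7  s2:7  s3:7  s4:7  s5:7  s6:5  s7:5 — peak 7.
Total porter-shifts = 45 over 7 shifts ⇒ peak ≥ ⌈45/7⌉ = 7, so 7 is optimal.

7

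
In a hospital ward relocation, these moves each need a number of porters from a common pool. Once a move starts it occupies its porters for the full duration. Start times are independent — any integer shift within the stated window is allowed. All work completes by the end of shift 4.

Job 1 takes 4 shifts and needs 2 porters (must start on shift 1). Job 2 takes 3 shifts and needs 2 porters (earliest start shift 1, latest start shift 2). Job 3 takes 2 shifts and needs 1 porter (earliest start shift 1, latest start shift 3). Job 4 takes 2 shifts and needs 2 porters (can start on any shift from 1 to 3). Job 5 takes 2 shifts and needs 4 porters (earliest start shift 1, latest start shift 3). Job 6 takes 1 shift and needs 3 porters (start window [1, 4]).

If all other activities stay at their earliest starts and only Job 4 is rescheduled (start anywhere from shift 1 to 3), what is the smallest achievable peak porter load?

Job 4@1: s1:14  s2:11  s3:4  s4:2 → peak 14
Job 4@2: s1:12  s2:11  s3:6  s4:2 → peak 12
Job 4@3: s1:12  s2:9  s3:6  s4:4 → peak 12
Best is Job 4@2, peak 12.

12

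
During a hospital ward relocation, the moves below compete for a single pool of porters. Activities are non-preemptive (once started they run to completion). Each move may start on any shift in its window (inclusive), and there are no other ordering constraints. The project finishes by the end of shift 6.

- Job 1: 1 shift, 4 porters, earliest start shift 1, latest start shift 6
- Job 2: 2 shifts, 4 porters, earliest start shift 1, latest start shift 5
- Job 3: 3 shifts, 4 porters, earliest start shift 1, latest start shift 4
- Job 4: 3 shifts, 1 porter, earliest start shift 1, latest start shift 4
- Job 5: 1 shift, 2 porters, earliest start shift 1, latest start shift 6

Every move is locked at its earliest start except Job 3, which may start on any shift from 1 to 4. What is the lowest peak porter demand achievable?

Job 3@1: s1:15  s2:9  s3:5  s4:0  s5:0  s6:0 → peak 15
Job 3@2: s1:11  s2:9  s3:5  s4:4  s5:0  s6:0 → peak 11
Job 3@3: s1:11  s2:5  s3:5  s4:4  s5:4  s6:0 → peak 11
Job 3@4: s1:11  s2:5  s3:1  s4:4  s5:4  s6:4 → peak 11
Best is Job 3@2, peak 11.

11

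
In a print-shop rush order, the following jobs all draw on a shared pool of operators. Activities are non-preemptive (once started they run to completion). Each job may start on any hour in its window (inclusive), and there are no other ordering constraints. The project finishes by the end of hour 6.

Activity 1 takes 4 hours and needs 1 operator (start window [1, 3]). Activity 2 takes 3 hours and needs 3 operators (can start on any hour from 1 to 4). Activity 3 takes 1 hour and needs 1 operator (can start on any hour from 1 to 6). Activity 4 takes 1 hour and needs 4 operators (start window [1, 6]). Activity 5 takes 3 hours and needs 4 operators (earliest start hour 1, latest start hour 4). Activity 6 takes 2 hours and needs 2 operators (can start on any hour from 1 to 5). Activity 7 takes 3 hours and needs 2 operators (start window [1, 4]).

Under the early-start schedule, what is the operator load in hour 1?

At early start, hour 1 has: Activity 1, Activity 2, Activity 3, Activity 4, Activity 5, Activity 6, Activity 7.
Demand: 1 + 3 + 1 + 4 + 4 + 2 + 2 = 17.

17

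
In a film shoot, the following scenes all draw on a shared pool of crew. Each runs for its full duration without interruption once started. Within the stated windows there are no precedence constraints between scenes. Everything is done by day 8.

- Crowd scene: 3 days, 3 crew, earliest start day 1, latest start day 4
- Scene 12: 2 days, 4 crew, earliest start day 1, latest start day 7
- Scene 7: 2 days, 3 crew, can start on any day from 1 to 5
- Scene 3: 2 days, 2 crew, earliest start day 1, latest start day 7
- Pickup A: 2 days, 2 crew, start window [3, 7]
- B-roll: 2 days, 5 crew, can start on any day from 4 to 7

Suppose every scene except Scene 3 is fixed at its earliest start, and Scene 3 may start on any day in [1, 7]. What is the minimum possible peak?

Scene 3@1: d1:12  d2:12  d3:5  d4:7  d5:5  d6:0  d7:0  d8:0 → peak 12
Scene 3@2: d1:10  d2:12  d3:7  d4:7  d5:5  d6:0  d7:0  d8:0 → peak 12
Scene 3@3: d1:10  d2:10  d3:7  d4:9  d5:5  d6:0  d7:0  d8:0 → peak 10
Scene 3@4: d1:10  d2:10  d3:5  d4:9  d5:7  d6:0  d7:0  d8:0 → peak 10
Scene 3@5: d1:10  d2:10  d3:5  d4:7  d5:7  d6:2  d7:0  d8:0 → peak 10
Scene 3@6: d1:10  d2:10  d3:5  d4:7  d5:5  d6:2  d7:2  d8:0 → peak 10
Scene 3@7: d1:10  d2:10  d3:5  d4:7  d5:5  d6:0  d7:2  d8:2 → peak 10
Best is Scene 3@3, peak 10.

10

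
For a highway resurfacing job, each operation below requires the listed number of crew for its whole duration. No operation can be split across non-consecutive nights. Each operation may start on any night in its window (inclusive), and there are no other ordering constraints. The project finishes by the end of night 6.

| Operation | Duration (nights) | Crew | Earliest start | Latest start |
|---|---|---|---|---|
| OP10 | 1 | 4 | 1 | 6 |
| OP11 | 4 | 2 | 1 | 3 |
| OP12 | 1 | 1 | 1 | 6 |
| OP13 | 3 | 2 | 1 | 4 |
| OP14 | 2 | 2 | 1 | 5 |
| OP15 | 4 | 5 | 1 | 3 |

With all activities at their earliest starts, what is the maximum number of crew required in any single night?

Early-start schedule: OP10@1, OP11@1, OP12@1, OP13@1, OP14@1, OP15@1.
Load per night: night 1: 16, night 2: 11, night 3: 9, night 4: 7, night 5: 0, night 6: 0.
Peak is 16.

16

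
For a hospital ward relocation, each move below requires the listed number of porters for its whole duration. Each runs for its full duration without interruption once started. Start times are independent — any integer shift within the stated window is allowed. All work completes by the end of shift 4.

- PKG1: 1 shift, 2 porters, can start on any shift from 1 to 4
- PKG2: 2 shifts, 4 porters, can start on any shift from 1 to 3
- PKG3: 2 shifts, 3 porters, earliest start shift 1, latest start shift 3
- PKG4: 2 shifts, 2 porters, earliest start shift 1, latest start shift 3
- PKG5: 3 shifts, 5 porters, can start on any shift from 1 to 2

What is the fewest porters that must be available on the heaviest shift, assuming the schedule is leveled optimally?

10

Early-start (PKG1@1, PKG2@1, PKG3@1, PKG4@1, PKG5@1) gives peak 16: s1:16  s2:14  s3:5  s4:0.
Shift PKG3→3, PKG4→3, PKG5→2.
Schedule PKG1@1, PKG2@1, PKG3@3, PKG4@3, PKG5@2: s1:6  s2:9  s3:10  s4:10 — peak 10.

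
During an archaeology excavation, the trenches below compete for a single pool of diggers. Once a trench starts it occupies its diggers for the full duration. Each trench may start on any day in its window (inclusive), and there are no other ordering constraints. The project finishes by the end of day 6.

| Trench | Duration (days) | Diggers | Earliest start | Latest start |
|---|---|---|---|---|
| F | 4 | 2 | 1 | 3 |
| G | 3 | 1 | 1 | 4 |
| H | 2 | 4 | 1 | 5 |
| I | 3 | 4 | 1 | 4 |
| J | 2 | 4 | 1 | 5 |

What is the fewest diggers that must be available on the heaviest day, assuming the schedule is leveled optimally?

8

Early-start (F@1, G@1, H@1, I@1, J@1) gives peak 15: d1:15  d2:15  d3:7  d4:2  d5:0  d6:0.
Shift I→3, J→5.
Schedule F@1, G@1, H@1, I@3, J@5: d1:7  d2:7  d3:7  d4:6  d5:8  d6:4 — peak 8.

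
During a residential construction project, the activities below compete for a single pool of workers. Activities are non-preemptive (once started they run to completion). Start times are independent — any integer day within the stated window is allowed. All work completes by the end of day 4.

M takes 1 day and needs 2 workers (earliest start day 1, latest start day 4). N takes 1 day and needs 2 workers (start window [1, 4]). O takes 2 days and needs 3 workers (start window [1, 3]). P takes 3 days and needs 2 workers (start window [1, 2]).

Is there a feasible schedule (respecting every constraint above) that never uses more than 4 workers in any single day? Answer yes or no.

The minimum achievable peak is 5; 4 < 5, so no feasible schedule stays within the cap.

no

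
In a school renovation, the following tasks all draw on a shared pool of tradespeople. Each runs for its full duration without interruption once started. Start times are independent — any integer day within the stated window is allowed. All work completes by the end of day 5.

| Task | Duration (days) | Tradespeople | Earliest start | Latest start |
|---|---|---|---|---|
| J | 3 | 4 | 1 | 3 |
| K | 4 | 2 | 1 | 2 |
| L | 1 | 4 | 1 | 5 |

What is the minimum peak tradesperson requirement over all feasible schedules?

6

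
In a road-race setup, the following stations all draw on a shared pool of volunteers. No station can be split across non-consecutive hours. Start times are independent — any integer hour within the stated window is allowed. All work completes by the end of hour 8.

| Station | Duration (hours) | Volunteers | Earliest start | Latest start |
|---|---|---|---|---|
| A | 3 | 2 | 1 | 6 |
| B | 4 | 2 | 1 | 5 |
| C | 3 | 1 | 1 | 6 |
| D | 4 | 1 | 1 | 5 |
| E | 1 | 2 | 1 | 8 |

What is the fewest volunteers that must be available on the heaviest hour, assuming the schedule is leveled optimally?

Early-start (A@1, B@1, C@1, D@1, E@1) gives peak 8: h1:8  h2:6  h3:6  h4:3  h5:0  h6:0  h7:0  h8:0.
Shift B→4, D→4, E→8.
Schedule A@1, B@4, C@1, D@4, E@8: h1:3  h2:3  h3:3  h4:3  h5:3  h6:3  h7:3  h8:2 — peak 3.
Total volunteer-hours = 23 over 8 hours ⇒ peak ≥ ⌈23/8⌉ = 3, so 3 is optimal.

3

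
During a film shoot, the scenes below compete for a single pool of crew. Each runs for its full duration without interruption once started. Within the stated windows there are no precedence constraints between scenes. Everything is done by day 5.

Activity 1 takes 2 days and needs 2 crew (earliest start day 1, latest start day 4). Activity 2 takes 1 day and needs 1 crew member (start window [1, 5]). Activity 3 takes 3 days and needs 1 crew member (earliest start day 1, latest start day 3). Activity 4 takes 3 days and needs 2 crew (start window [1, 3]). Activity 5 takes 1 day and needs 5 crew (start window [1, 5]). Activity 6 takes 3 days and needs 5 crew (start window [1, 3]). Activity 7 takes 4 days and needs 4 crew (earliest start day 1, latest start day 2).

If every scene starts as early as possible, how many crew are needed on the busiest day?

Early-start schedule: Activity 1@1, Activity 2@1, Activity 3@1, Activity 4@1, Activity 5@1, Activity 6@1, Activity 7@1.
Load per day: day 1: 20, day 2: 14, day 3: 12, day 4: 4, day 5: 0.
Peak is 20.

20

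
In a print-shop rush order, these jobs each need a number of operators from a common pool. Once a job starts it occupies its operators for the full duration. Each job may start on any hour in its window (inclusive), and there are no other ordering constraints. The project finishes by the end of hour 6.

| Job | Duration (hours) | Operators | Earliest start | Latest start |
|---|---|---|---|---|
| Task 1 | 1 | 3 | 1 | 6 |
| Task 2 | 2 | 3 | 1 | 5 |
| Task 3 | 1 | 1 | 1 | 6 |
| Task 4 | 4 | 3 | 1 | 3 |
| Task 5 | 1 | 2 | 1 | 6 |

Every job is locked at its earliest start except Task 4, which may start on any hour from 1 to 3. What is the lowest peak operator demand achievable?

9

Task 4@1: h1:12  h2:6  h3:3  h4:3  h5:0  h6:0 → peak 12
Task 4@2: h1:9  h2:6  h3:3  h4:3  h5:3  h6:0 → peak 9
Task 4@3: h1:9  h2:3  h3:3  h4:3  h5:3  h6:3 → peak 9
Best is Task 4@2, peak 9.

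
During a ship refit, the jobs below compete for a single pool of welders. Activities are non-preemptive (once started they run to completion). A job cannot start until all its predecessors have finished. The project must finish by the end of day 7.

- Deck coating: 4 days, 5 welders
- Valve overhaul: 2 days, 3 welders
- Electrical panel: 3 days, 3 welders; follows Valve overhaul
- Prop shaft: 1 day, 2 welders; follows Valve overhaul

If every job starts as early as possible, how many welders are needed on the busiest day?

10

Early-start schedule: Deck coating@1, Valve overhaul@1, Electrical panel@3, Prop shaft@3.
Load per day: day 1: 8, day 2: 8, day 3: 10, day 4: 8, day 5: 3, day 6: 0, day 7: 0.
Peak is 10.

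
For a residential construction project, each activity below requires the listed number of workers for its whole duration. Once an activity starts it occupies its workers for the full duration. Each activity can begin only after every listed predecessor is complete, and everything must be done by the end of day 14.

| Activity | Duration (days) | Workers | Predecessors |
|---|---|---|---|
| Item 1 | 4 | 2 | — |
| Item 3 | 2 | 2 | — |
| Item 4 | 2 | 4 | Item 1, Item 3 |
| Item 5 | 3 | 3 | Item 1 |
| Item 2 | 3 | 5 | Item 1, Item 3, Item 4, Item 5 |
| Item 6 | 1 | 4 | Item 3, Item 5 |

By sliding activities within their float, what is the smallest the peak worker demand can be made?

5

Early-start (Item 1@1, Item 3@1, Item 4@5, Item 5@5, Item 2@8, Item 6@8) gives peak 9: d1:4  d2:4  d3:2  d4:2  d5:7  d6:7  d7:3  d8:9  d9:5  d10:5  d11:0  d12:0  d13:0  d14:0.
Shift Item 5→7, Item 2→10, Item 6→13.
Schedule Item 1@1, Item 3@1, Item 4@5, Item 5@7, Item 2@10, Item 6@13: d1:4  d2:4  d3:2  d4:2  d5:4  d6:4  d7:3  d8:3  d9:3  d10:5  d11:5  d12:5  d13:4  d14:0 — peak 5.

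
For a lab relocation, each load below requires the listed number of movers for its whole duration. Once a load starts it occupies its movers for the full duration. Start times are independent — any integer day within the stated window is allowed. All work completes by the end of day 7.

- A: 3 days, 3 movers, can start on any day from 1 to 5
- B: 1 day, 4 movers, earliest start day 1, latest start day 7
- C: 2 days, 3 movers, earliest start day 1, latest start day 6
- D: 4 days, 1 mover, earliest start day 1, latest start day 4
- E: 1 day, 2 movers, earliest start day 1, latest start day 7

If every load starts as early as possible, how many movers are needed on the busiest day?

13

Early-start schedule: A@1, B@1, C@1, D@1, E@1.
Load per day: day 1: 13, day 2: 7, day 3: 4, day 4: 1, day 5: 0, day 6: 0, day 7: 0.
Peak is 13.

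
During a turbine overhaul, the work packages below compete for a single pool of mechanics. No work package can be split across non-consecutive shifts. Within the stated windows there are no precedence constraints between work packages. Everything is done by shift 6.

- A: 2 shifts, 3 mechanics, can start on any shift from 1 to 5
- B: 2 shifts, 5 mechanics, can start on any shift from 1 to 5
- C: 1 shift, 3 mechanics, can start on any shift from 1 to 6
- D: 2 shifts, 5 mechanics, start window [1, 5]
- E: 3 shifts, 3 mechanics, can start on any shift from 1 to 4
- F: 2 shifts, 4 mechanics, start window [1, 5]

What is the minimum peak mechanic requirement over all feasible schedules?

8

Early-start (A@1, B@1, C@1, D@1, E@1, F@1) gives peak 23: s1:23  s2:20  s3:3  s4:0  s5:0  s6:0.
Shift C→3, D→3, E→4, F→5.
Schedule A@1, B@1, C@3, D@3, E@4, F@5: s1:8  s2:8  s3:8  s4:8  s5:7  s6:7 — peak 8.
Total mechanic-shifts = 46 over 6 shifts ⇒ peak ≥ ⌈46/6⌉ = 8, so 8 is optimal.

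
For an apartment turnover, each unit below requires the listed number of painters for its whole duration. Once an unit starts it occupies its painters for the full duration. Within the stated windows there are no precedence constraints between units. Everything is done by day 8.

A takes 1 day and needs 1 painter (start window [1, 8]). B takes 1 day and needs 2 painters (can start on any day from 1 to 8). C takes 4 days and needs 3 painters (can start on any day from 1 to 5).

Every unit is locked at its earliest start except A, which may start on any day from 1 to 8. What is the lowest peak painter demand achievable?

A@1: d1:6  d2:3  d3:3  d4:3  d5:0  d6:0  d7:0  d8:0 → peak 6
A@2: d1:5  d2:4  d3:3  d4:3  d5:0  d6:0  d7:0  d8:0 → peak 5
A@3: d1:5  d2:3  d3:4  d4:3  d5:0  d6:0  d7:0  d8:0 → peak 5
A@4: d1:5  d2:3  d3:3  d4:4  d5:0  d6:0  d7:0  d8:0 → peak 5
A@5: d1:5  d2:3  d3:3  d4:3  d5:1  d6:0  d7:0  d8:0 → peak 5
A@6: d1:5  d2:3  d3:3  d4:3  d5:0  d6:1  d7:0  d8:0 → peak 5
A@7: d1:5  d2:3  d3:3  d4:3  d5:0  d6:0  d7:1  d8:0 → peak 5
A@8: d1:5  d2:3  d3:3  d4:3  d5:0  d6:0  d7:0  d8:1 → peak 5
Best is A@2, peak 5.

5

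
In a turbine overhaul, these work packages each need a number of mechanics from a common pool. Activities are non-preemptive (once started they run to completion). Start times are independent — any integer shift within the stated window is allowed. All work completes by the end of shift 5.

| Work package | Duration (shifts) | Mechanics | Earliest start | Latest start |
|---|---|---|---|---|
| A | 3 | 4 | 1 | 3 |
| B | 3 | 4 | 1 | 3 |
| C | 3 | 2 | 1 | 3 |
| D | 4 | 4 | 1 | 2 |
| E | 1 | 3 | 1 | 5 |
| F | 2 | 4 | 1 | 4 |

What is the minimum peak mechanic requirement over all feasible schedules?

14

Early-start (A@1, B@1, C@1, D@1, E@1, F@1) gives peak 21: s1:21  s2:18  s3:14  s4:4  s5:0.
Shift E→4, F→4.
Schedule A@1, B@1, C@1, D@1, E@4, F@4: s1:14  s2:14  s3:14  s4:11  s5:4 — peak 14.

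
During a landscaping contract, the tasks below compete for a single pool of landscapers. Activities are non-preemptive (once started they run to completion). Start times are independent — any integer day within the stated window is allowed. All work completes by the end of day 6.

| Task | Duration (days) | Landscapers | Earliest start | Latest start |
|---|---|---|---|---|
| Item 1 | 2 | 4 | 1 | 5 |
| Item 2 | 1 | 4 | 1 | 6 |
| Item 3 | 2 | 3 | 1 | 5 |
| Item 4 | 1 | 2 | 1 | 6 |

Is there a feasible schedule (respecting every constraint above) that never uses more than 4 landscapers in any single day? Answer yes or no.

yes

Schedule Item 1@1, Item 2@3, Item 3@4, Item 4@6: d1:4  d2:4  d3:4  d4:3  d5:3  d6:2 — peak 4 ≤ 4.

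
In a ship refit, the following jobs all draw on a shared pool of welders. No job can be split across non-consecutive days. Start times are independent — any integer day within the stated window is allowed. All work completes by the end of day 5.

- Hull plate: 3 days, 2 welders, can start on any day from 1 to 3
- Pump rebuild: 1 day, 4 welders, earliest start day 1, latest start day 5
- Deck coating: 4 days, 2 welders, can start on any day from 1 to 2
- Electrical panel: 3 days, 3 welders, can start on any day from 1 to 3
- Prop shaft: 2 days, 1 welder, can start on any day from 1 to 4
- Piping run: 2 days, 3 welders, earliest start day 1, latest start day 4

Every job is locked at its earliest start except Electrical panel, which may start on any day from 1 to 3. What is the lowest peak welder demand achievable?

12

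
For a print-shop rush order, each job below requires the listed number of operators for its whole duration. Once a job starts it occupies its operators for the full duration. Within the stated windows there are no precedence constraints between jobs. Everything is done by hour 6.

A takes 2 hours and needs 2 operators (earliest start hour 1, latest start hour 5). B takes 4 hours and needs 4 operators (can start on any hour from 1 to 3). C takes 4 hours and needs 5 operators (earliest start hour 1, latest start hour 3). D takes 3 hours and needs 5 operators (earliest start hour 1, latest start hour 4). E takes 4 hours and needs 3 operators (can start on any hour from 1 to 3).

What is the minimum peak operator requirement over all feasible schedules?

Early-start (A@1, B@1, C@1, D@1, E@1) gives peak 19: h1:19  h2:19  h3:17  h4:12  h5:0  h6:0.
Shift E→3.
Schedule A@1, B@1, C@1, D@1, E@3: h1:16  h2:16  h3:17  h4:12  h5:3  h6:3 — peak 17.

17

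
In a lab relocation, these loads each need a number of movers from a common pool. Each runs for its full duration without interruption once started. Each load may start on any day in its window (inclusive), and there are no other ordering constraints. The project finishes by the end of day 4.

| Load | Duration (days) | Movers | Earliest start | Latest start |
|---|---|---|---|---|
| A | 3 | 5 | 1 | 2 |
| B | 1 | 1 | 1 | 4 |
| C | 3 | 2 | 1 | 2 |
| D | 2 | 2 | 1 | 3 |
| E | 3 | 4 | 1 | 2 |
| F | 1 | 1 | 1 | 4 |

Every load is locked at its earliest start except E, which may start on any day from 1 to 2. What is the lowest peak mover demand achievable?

E@1: d1:15  d2:13  d3:11  d4:0 → peak 15
E@2: d1:11  d2:13  d3:11  d4:4 → peak 13
Best is E@2, peak 13.

13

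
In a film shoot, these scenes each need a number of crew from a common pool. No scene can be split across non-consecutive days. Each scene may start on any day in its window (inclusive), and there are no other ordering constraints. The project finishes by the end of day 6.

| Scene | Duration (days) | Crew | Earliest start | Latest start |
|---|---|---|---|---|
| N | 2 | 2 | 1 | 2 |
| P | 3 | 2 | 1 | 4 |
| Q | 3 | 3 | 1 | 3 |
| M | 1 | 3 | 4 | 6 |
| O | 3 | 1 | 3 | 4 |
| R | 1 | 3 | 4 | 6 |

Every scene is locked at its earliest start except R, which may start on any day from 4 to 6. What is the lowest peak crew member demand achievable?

R@4: d1:7  d2:7  d3:6  d4:7  d5:1  d6:0 → peak 7
R@5: d1:7  d2:7  d3:6  d4:4  d5:4  d6:0 → peak 7
R@6: d1:7  d2:7  d3:6  d4:4  d5:1  d6:3 → peak 7
Best is R@4, peak 7.

7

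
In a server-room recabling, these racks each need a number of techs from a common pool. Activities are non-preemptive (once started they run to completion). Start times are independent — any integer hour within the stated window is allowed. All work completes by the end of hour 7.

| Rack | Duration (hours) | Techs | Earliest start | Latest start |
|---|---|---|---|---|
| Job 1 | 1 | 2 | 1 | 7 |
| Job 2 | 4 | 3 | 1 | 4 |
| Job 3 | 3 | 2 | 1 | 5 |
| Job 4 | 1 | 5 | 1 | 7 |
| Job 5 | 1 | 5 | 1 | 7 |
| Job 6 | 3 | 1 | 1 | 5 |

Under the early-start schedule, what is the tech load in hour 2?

6

At early start, hour 2 has: Job 2, Job 3, Job 6.
Demand: 3 + 2 + 1 = 6.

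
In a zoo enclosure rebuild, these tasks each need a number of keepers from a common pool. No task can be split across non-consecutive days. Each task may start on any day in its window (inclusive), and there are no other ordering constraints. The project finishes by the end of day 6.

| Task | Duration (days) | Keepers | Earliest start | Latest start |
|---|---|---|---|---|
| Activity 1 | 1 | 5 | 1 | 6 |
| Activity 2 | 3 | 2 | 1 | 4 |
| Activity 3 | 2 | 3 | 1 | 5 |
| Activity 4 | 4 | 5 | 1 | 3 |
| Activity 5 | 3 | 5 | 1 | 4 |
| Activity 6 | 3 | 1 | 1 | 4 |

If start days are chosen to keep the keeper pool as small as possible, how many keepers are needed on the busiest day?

Early-start (Activity 1@1, Activity 2@1, Activity 3@1, Activity 4@1, Activity 5@1, Activity 6@1) gives peak 21: d1:21  d2:16  d3:13  d4:5  d5:0  d6:0.
Shift Activity 4→2, Activity 5→4.
Schedule Activity 1@1, Activity 2@1, Activity 3@1, Activity 4@2, Activity 5@4, Activity 6@1: d1:11  d2:11  d3:8  d4:10  d5:10  d6:5 — peak 11.

11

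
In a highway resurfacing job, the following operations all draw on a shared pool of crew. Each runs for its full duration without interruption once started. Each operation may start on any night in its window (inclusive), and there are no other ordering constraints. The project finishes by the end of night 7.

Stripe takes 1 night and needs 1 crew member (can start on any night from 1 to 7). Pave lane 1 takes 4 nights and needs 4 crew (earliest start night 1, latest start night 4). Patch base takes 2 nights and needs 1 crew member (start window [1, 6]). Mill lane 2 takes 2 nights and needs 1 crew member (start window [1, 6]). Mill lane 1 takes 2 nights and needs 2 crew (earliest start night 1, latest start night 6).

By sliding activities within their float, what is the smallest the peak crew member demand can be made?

Early-start (Stripe@1, Pave lane 1@1, Patch base@1, Mill lane 2@1, Mill lane 1@1) gives peak 9: n1:9  n2:8  n3:4  n4:4  n5:0  n6:0  n7:0.
Shift Pave lane 1→2, Patch base→6, Mill lane 2→6, Mill lane 1→6.
Schedule Stripe@1, Pave lane 1@2, Patch base@6, Mill lane 2@6, Mill lane 1@6: n1:1  n2:4  n3:4  n4:4  n5:4  n6:4  n7:4 — peak 4.
Total crew member-nights = 25 over 7 nights ⇒ peak ≥ ⌈25/7⌉ = 4, so 4 is optimal.

4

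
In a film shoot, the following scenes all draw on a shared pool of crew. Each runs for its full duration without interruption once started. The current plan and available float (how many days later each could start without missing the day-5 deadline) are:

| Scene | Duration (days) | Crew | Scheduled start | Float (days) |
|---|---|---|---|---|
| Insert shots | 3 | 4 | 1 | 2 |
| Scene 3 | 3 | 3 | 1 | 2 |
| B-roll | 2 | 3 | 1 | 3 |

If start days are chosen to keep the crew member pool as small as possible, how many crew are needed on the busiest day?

Early-start (Insert shots@1, Scene 3@1, B-roll@1) gives peak 10: d1:10  d2:10  d3:7  d4:0  d5:0.
Shift B-roll→4.
Schedule Insert shots@1, Scene 3@1, B-roll@4: d1:7  d2:7  d3:7  d4:3  d5:3 — peak 7.

7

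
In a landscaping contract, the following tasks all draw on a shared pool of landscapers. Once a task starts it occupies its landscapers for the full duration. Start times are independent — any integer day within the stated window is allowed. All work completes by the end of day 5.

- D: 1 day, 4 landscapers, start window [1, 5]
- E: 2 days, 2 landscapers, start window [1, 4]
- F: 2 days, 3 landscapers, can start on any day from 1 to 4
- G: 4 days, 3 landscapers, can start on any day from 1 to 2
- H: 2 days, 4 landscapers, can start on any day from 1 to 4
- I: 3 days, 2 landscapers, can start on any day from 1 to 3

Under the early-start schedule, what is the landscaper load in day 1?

18

At early start, day 1 has: D, E, F, G, H, I.
Demand: 4 + 2 + 3 + 3 + 4 + 2 = 18.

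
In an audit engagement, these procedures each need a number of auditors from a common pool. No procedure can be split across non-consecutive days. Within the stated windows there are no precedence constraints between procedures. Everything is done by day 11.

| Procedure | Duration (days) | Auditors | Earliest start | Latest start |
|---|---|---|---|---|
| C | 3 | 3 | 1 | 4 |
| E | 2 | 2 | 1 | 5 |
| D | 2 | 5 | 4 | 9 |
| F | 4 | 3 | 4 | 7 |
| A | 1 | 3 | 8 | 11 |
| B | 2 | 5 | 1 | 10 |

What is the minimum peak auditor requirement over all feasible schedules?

Early-start (C@1, E@1, D@4, F@4, A@8, B@1) gives peak 10: d1:10  d2:10  d3:3  d4:8  d5:8  d6:3  d7:3  d8:3  d9:0  d10:0  d11:0.
Shift F→6, B→10.
Schedule C@1, E@1, D@4, F@6, A@8, B@10: d1:5  d2:5  d3:3  d4:5  d5:5  d6:3  d7:3  d8:6  d9:3  d10:5  d11:5 — peak 6.

6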